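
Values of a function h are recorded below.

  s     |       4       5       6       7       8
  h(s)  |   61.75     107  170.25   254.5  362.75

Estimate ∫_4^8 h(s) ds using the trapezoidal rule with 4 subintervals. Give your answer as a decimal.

744

Δs = 1.
T_4 = (1/2)·[61.75 + 2·107 + 2·170.25 + 2·254.5 + 362.75] = 744.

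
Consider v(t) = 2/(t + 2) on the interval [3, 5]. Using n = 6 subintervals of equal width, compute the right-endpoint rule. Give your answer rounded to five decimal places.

Δt = (5 − 3)/6 = 1/3.
Right endpoints: 10/3, 11/3, 4, 13/3, 14/3, 5.
v(10/3) = 0.375, v(11/3) = 6/17, v(4) = 1/3, v(13/3) = 6/19, v(14/3) = 0.3, v(5) = 2/7.
Sum = Δt · [v(10/3) + v(11/3) + v(4) + ...].
Sum ≈ 0.65426.

0.65426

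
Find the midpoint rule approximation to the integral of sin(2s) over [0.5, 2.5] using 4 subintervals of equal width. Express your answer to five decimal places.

0.13383

Δs = (2.5 − 0.5)/4 = 0.5.
Midpoints: 0.75, 1.25, 1.75, 2.25.
f(0.75) ≈ 0.99749, f(1.25) ≈ 0.59847, f(1.75) ≈ -0.35078, f(2.25) ≈ -0.97753.
Sum = Δs · [f(0.75) + f(1.25) + f(1.75) + f(2.25)].
Sum ≈ 0.13383.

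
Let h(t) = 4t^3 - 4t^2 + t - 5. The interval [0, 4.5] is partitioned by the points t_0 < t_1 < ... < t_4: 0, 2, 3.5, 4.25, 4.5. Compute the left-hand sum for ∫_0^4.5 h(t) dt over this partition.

158.765625

Subinterval widths: 2, 1.5, 0.75, 0.25.
Left endpoints: 0, 2, 3.5, 4.25.
h(0) = -5, h(2) = 13, h(3.5) = 121, h(4.25) = 234.0625.
Sum = Σ Δt_i · h(t_i).
Sum = 158.765625.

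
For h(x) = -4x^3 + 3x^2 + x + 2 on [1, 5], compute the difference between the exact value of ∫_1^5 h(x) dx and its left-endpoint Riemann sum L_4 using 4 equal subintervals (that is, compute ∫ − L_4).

-188

Exact integral: ∫_1^5 h(x) dx = -480.
L_4 = -292.
Error = -480 − (-292) = -188.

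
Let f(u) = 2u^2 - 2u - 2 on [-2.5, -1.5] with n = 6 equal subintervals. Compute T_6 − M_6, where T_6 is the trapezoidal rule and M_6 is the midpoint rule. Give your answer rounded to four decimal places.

0.0139

T_6 ≈ 10.175926.
M_6 ≈ 10.162037.
T_6 − M_6 ≈ 0.0139.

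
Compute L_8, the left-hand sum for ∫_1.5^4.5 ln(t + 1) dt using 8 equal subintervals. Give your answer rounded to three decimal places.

Δt = (4.5 − 1.5)/8 = 0.375.
Left endpoints: 1.5, 1.875, 2.25, 2.625, 3, 3.375, 3.75, 4.125.
f(1.5) ≈ 0.916, f(1.875) ≈ 1.056, f(2.25) ≈ 1.179, f(2.625) ≈ 1.288, f(3) ≈ 1.386, f(3.375) ≈ 1.476, f(3.75) ≈ 1.558, f(4.125) ≈ 1.634.
Sum = Δt · [f(1.5) + f(1.875) + f(2.25) + ...].
Sum ≈ 3.935.

3.935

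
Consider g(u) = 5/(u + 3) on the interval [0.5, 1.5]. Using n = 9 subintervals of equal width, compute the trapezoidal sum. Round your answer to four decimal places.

1.2567

Δu = (1.5 − 0.5)/9 = 1/9.
g(0.5) = 10/7, g(11/18) = 18/13, g(13/18) = 90/67, g(5/6) = 30/23, g(17/18) = 90/71, g(19/18) = 90/73, g(7/6) = 1.2, g(23/18) = 90/77, g(25/18) = 90/79, g(1.5) = 10/9.
T_9 = (Δu/2)·[g(u_0) + 2g(u_1) + ... + 2g(u_{8}) + g(u_9)].
Sum ≈ 1.2567.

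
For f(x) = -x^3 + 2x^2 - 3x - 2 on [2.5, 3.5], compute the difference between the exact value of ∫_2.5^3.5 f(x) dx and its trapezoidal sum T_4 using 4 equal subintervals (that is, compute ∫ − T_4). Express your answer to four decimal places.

0.0729

Exact integral: ∫_2.5^3.5 f(x) dx ≈ -20.583333.
T_4 = -20.65625.
Error ≈ -20.583333 − (-20.65625) ≈ 0.0729.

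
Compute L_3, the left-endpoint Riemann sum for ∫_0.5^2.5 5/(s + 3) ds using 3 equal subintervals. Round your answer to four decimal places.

Δs = (2.5 − 0.5)/3 = 2/3.
Left endpoints: 0.5, 7/6, 11/6.
f(0.5) = 10/7, f(7/6) = 1.2, f(11/6) = 30/29.
Sum = Δs · [f(0.5) + f(7/6) + f(11/6)].
Sum ≈ 2.4420.

2.4420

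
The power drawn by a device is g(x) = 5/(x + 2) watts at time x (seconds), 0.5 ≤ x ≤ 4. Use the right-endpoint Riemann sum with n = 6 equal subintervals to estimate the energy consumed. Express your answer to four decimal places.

Δx = (4 − 0.5)/6 = 7/12.
Right endpoints: 13/12, 5/3, 2.25, 17/6, 41/12, 4.
g(13/12) = 60/37, g(5/3) = 15/11, g(2.25) = 20/17, g(17/6) = 30/29, g(41/12) = 12/13, g(4) = 5/6.
Sum = Δx · [g(13/12) + g(5/3) + g(2.25) + ...].
Sum ≈ 4.0557.

4.0557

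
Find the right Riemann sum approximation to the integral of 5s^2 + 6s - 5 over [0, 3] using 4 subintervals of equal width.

82.03125

Δs = (3 − 0)/4 = 0.75.
Right endpoints: 0.75, 1.5, 2.25, 3.
f(0.75) = 2.3125, f(1.5) = 15.25, f(2.25) = 33.8125, f(3) = 58.
Sum = Δs · [f(0.75) + f(1.5) + f(2.25) + f(3)].
Sum = 82.03125.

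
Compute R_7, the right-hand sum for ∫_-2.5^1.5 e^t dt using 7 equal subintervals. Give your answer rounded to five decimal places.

Δt = (1.5 − (-2.5))/7 = 4/7.
Right endpoints: -27/14, -19/14, -11/14, -3/14, 5/14, 13/14, 1.5.
f(-27/14) ≈ 0.14536, f(-19/14) ≈ 0.25740, f(-11/14) ≈ 0.45579, f(-3/14) ≈ 0.80712, f(5/14) ≈ 1.42924, f(13/14) ≈ 2.53089, f(1.5) ≈ 4.48169.
Sum = Δt · [f(-27/14) + f(-19/14) + f(-11/14) + ...].
Sum ≈ 5.77570.

5.77570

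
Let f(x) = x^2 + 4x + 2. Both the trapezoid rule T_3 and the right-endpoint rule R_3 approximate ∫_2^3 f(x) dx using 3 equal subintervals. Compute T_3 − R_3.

T_3 ≈ 18.351852.
R_3 ≈ 19.851852.
T_3 − R_3 = -1.5.

-1.5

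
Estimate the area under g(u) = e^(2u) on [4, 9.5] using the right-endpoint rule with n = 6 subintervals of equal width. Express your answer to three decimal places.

Δu = (9.5 − 4)/6 = 11/12.
Right endpoints: 59/12, 35/6, 6.75, 23/3, 103/12, 9.5.
g(59/12) ≈ 18645.001, g(35/6) ≈ 116618.904, g(6.75) ≈ 729416.370, g(23/3) ≈ 4562281.263, g(103/12) ≈ 28535704.958, g(9.5) ≈ 178482300.963.
Sum = Δu · [g(59/12) + g(35/6) + g(6.75) + ...].
Sum ≈ 194741220.170.

194741220.170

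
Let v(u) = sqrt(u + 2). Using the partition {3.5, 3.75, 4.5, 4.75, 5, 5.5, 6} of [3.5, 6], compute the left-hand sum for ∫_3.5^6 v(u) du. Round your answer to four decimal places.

6.3638

Subinterval widths: 0.25, 0.75, 0.25, 0.25, 0.5, 0.5.
Left endpoints: 3.5, 3.75, 4.5, 4.75, 5, 5.5.
v(3.5) ≈ 2.3452, v(3.75) ≈ 2.3979, v(4.5) ≈ 2.5495, v(4.75) ≈ 2.5981, v(5) ≈ 2.6458, v(5.5) ≈ 2.7386.
Sum = Σ Δu_i · v(u_i).
Sum ≈ 6.3638.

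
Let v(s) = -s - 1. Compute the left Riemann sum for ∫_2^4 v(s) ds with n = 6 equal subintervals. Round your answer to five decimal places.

Δs = (4 − 2)/6 = 1/3.
Left endpoints: 2, 7/3, 8/3, 3, 10/3, 11/3.
v(2) = -3, v(7/3) = -10/3, v(8/3) = -11/3, v(3) = -4, v(10/3) = -13/3, v(11/3) = -14/3.
Sum = Δs · [v(2) + v(7/3) + v(8/3) + ...].
Sum ≈ -7.66667.

-7.66667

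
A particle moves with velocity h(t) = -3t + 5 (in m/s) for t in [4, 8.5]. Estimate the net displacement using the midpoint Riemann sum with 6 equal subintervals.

-61.875

Δt = (8.5 − 4)/6 = 0.75.
Midpoints: 4.375, 5.125, 5.875, 6.625, 7.375, 8.125.
h(4.375) = -8.125, h(5.125) = -10.375, h(5.875) = -12.625, h(6.625) = -14.875, h(7.375) = -17.125, h(8.125) = -19.375.
Sum = Δt · [h(4.375) + h(5.125) + h(5.875) + ...].
Sum = -61.875.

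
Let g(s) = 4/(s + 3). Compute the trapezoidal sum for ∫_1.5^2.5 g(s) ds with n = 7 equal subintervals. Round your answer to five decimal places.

0.80279

Δs = (2.5 − 1.5)/7 = 1/7.
g(1.5) = 8/9, g(23/14) = 56/65, g(25/14) = 56/67, g(27/14) = 56/69, g(29/14) = 56/71, g(31/14) = 56/73, g(33/14) = 56/75, g(2.5) = 8/11.
T_7 = (Δs/2)·[g(s_0) + 2g(s_1) + ... + 2g(s_{6}) + g(s_7)].
Sum ≈ 0.80279.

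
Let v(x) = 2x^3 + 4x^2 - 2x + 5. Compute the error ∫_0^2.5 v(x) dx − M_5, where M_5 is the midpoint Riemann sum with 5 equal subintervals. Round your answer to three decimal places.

Exact integral: ∫_0^2.5 v(x) dx ≈ 46.61458.
M_5 = 46.015625.
Error ≈ 46.61458 − 46.015625 ≈ 0.599.

0.599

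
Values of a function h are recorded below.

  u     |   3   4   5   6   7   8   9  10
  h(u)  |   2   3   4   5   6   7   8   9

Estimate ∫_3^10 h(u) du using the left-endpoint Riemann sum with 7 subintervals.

Δu = 1.
Sum = 1·[2 + 3 + 4 + 5 + 6 + 7 + 8] = 35.

35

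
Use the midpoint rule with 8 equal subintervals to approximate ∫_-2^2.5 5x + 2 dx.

Δx = (2.5 − (-2))/8 = 0.5625.
Midpoints: -1.71875, -1.15625, -0.59375, -0.03125, 0.53125, 1.09375, 1.65625, 2.21875.
f(-1.71875) = -6.59375, f(-1.15625) = -3.78125, f(-0.59375) = -0.96875, f(-0.03125) = 1.84375, f(0.53125) = 4.65625, f(1.09375) = 7.46875, f(1.65625) = 10.28125, f(2.21875) = 13.09375.
Sum = Δx · [f(-1.71875) + f(-1.15625) + f(-0.59375) + ...].
Sum = 14.625.

14.625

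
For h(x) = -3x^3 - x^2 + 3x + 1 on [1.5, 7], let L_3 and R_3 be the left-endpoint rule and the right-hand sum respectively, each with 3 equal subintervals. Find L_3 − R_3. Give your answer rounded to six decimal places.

L_3 ≈ -993.76851852.
R_3 ≈ -2917.16435185.
L_3 − R_3 ≈ 1923.395833.

1923.395833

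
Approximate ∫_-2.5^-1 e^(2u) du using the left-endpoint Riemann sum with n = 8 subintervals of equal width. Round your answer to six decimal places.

Δu = (-1 − (-2.5))/8 = 0.1875.
Left endpoints: -2.5, -2.3125, -2.125, -1.9375, -1.75, -1.5625, -1.375, -1.1875.
f(-2.5) ≈ 0.006738, f(-2.3125) ≈ 0.009804, f(-2.125) ≈ 0.014264, f(-1.9375) ≈ 0.020754, f(-1.75) ≈ 0.030197, f(-1.5625) ≈ 0.043937, f(-1.375) ≈ 0.063928, f(-1.1875) ≈ 0.093014.
Sum = Δu · [f(-2.5) + f(-2.3125) + f(-2.125) + ...].
Sum ≈ 0.052994.

0.052994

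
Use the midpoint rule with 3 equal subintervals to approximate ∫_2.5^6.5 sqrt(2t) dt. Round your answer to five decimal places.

Δt = (6.5 − 2.5)/3 = 4/3.
Midpoints: 19/6, 4.5, 35/6.
f(19/6) ≈ 2.51661, f(4.5) ≈ 3.00000, f(35/6) ≈ 3.41565.
Sum = Δt · [f(19/6) + f(4.5) + f(35/6)].
Sum ≈ 11.90968.

11.90968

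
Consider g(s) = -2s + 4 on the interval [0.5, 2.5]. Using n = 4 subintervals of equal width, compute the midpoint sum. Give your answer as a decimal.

Δs = (2.5 − 0.5)/4 = 0.5.
Midpoints: 0.75, 1.25, 1.75, 2.25.
g(0.75) = 2.5, g(1.25) = 1.5, g(1.75) = 0.5, g(2.25) = -0.5.
Sum = Δs · [g(0.75) + g(1.25) + g(1.75) + g(2.25)].
Sum = 2.

2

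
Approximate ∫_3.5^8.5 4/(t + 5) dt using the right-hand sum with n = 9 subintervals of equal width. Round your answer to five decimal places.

Δt = (8.5 − 3.5)/9 = 5/9.
Right endpoints: 73/18, 83/18, 31/6, 103/18, 113/18, 41/6, 133/18, 143/18, 8.5.
f(73/18) = 72/163, f(83/18) = 72/173, f(31/6) = 24/61, f(103/18) = 72/193, f(113/18) = 72/203, f(41/6) = 24/71, f(133/18) = 72/223, f(143/18) = 72/233, f(8.5) = 8/27.
Sum = Δt · [f(73/18) + f(83/18) + f(31/6) + ...].
Sum ≈ 1.80294.

1.80294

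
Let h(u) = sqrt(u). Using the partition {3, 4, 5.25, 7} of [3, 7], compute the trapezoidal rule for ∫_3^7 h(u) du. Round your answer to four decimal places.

8.8680

Subinterval widths: 1, 1.25, 1.75.
h(3) ≈ 1.7321, h(4) ≈ 2.0000, h(5.25) ≈ 2.2913, h(7) ≈ 2.6458.
On each subinterval the trapezoid contributes (Δu_i/2)·[h(u_{i-1}) + h(u_i)].
Sum ≈ 8.8680.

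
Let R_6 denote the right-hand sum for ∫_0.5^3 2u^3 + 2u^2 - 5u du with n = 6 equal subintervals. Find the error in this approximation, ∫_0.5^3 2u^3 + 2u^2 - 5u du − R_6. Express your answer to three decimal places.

Exact integral: ∫_0.5^3 f(u) du ≈ 36.51042.
R_6 ≈ 49.65422.
Error ≈ 36.51042 − 49.65422 ≈ -13.144.

-13.144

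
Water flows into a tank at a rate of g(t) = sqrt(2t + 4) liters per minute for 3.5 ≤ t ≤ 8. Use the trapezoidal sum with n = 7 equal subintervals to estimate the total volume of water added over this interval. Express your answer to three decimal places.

Δt = (8 − 3.5)/7 = 9/14.
g(3.5) ≈ 3.317, g(29/7) ≈ 3.505, g(67/14) ≈ 3.684, g(38/7) ≈ 3.854, g(85/14) ≈ 4.018, g(47/7) ≈ 4.175, g(103/14) ≈ 4.326, g(8) ≈ 4.472.
T_7 = (Δt/2)·[g(t_0) + 2g(t_1) + ... + 2g(t_{6}) + g(t_7)].
Sum ≈ 17.651.

17.651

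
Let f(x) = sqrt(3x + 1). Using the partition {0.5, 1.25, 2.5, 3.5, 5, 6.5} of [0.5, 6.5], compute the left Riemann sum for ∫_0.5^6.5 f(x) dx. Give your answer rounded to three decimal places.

17.912

Subinterval widths: 0.75, 1.25, 1, 1.5, 1.5.
Left endpoints: 0.5, 1.25, 2.5, 3.5, 5.
f(0.5) ≈ 1.581, f(1.25) ≈ 2.179, f(2.5) ≈ 2.915, f(3.5) ≈ 3.391, f(5) ≈ 4.000.
Sum = Σ Δx_i · f(x_i).
Sum ≈ 17.912.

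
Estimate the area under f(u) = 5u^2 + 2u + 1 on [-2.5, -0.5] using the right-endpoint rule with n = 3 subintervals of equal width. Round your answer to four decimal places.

13.9074

Δu = (-0.5 − (-2.5))/3 = 2/3.
Right endpoints: -11/6, -7/6, -0.5.
f(-11/6) = 509/36, f(-7/6) = 197/36, f(-0.5) = 1.25.
Sum = Δu · [f(-11/6) + f(-7/6) + f(-0.5)].
Sum ≈ 13.9074.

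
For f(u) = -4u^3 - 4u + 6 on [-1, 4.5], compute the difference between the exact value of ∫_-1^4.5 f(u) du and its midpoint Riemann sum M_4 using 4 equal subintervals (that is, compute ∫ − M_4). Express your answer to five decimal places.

Exact integral: ∫_-1^4.5 f(u) du = -414.5625.
M_4 ≈ -396.3652344.
Error ≈ -414.5625 − (-396.3652344) ≈ -18.19727.

-18.19727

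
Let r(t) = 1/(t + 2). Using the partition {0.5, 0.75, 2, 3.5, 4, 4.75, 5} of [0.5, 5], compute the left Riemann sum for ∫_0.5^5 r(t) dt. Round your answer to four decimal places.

Subinterval widths: 0.25, 1.25, 1.5, 0.5, 0.75, 0.25.
Left endpoints: 0.5, 0.75, 2, 3.5, 4, 4.75.
r(0.5) = 0.4, r(0.75) = 4/11, r(2) = 0.25, r(3.5) = 2/11, r(4) = 1/6, r(4.75) = 4/27.
Sum = Σ Δt_i · r(t_i).
Sum ≈ 1.1825.

1.1825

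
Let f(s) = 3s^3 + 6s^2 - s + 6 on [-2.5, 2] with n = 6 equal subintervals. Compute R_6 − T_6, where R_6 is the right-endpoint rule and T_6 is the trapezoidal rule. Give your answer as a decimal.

R_6 = 79.48828125.
T_6 = 59.66015625.
R_6 − T_6 = 19.828125.

19.828125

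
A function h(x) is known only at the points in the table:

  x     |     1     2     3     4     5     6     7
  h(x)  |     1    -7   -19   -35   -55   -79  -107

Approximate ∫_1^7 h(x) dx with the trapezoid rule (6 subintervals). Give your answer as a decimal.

-248

Δx = 1.
T_6 = (1/2)·[1 + 2·(-7) + 2·(-19) + 2·(-35) + 2·(-55) + 2·(-79) + (-107)] = -248.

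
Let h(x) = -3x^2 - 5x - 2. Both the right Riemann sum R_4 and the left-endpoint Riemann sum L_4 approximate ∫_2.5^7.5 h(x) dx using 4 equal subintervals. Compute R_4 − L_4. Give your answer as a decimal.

R_4 = -654.53125.
L_4 = -435.78125.
R_4 − L_4 = -218.75.

-218.75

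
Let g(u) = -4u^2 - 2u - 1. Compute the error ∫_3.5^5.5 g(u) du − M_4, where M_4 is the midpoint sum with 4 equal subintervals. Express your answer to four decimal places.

-0.1667

Exact integral: ∫_3.5^5.5 g(u) du ≈ -184.666667.
M_4 = -184.5.
Error ≈ -184.666667 − (-184.5) ≈ -0.1667.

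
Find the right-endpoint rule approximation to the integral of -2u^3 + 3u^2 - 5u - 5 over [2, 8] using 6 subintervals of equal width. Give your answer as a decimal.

-2172

Δu = (8 − 2)/6 = 1.
Right endpoints: 3, 4, 5, 6, 7, 8.
f(3) = -47, f(4) = -105, f(5) = -205, f(6) = -359, f(7) = -579, f(8) = -877.
Sum = Δu · [f(3) + f(4) + f(5) + ...].
Sum = -2172.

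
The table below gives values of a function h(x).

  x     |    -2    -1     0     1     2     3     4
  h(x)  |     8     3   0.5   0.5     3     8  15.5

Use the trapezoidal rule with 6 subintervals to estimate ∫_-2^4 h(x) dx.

Δx = 1.
T_6 = (1/2)·[8 + 2·3 + 2·0.5 + 2·0.5 + 2·3 + 2·8 + 15.5] = 26.75.

26.75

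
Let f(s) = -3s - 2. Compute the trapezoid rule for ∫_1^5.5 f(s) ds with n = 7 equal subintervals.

-52.875

Δs = (5.5 − 1)/7 = 9/14.
f(1) = -5, f(23/14) = -97/14, f(16/7) = -62/7, f(41/14) = -151/14, f(25/7) = -89/7, f(59/14) = -205/14, f(34/7) = -116/7, f(5.5) = -18.5.
T_7 = (Δs/2)·[f(s_0) + 2f(s_1) + ... + 2f(s_{6}) + f(s_7)].
Sum = -52.875.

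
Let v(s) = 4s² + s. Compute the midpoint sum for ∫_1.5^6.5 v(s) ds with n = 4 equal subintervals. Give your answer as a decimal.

Δs = (6.5 − 1.5)/4 = 1.25.
Midpoints: 2.125, 3.375, 4.625, 5.875.
v(2.125) = 20.1875, v(3.375) = 48.9375, v(4.625) = 90.1875, v(5.875) = 143.9375.
Sum = Δs · [v(2.125) + v(3.375) + v(4.625) + v(5.875)].
Sum = 379.0625.

379.0625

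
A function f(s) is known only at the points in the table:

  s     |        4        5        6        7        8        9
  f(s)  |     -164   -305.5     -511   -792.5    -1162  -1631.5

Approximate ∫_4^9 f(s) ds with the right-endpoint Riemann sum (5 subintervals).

Δs = 1.
Sum = 1·[(-305.5) + (-511) + (-792.5) + (-1162) + (-1631.5)] = -4402.5.

-4402.5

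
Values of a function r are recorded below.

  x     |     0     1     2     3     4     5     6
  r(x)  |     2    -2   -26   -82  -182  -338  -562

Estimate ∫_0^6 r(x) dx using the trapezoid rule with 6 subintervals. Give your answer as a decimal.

Δx = 1.
T_6 = (1/2)·[2 + 2·(-2) + 2·(-26) + 2·(-82) + 2·(-182) + 2·(-338) + (-562)] = -910.

-910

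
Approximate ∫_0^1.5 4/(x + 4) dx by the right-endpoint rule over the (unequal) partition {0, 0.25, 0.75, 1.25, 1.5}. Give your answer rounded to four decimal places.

Subinterval widths: 0.25, 0.5, 0.5, 0.25.
Right endpoints: 0.25, 0.75, 1.25, 1.5.
f(0.25) = 16/17, f(0.75) = 16/19, f(1.25) = 16/21, f(1.5) = 8/11.
Sum = Σ Δx_i · f(x_i).
Sum ≈ 1.2191.

1.2191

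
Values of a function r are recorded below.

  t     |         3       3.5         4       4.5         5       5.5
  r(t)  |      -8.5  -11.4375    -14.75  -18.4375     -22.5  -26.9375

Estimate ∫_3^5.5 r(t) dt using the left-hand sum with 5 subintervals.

-37.8125

Δt = 0.5.
Sum = 0.5·[(-8.5) + (-11.4375) + (-14.75) + (-18.4375) + (-22.5)] = -37.8125.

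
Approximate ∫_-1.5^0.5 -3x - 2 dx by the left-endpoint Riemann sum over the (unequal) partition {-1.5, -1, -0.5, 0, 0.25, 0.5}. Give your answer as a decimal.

0.3125

Subinterval widths: 0.5, 0.5, 0.5, 0.25, 0.25.
Left endpoints: -1.5, -1, -0.5, 0, 0.25.
f(-1.5) = 2.5, f(-1) = 1, f(-0.5) = -0.5, f(0) = -2, f(0.25) = -2.75.
Sum = Σ Δx_i · f(x_i).
Sum = 0.3125.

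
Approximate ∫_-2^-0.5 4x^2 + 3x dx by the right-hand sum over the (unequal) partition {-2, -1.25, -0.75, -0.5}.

Subinterval widths: 0.75, 0.5, 0.25.
Right endpoints: -1.25, -0.75, -0.5.
f(-1.25) = 2.5, f(-0.75) = 0, f(-0.5) = -0.5.
Sum = Σ Δx_i · f(x_i).
Sum = 1.75.

1.75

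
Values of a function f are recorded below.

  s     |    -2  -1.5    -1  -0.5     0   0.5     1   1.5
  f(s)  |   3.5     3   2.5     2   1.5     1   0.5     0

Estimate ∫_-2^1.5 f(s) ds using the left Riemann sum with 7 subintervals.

7

Δs = 0.5.
Sum = 0.5·[3.5 + 3 + 2.5 + 2 + 1.5 + 1 + 0.5] = 7.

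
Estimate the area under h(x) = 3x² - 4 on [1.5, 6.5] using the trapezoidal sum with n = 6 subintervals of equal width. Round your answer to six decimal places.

252.986111

Δx = (6.5 − 1.5)/6 = 5/6.
h(1.5) = 2.75, h(7/3) = 37/3, h(19/6) = 313/12, h(4) = 44, h(29/6) = 793/12, h(17/3) = 277/3, h(6.5) = 122.75.
T_6 = (Δx/2)·[h(x_0) + 2h(x_1) + ... + 2h(x_{5}) + h(x_6)].
Sum ≈ 252.986111.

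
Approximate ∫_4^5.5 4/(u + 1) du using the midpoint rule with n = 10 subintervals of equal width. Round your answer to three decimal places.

Δu = (5.5 − 4)/10 = 0.15.
Midpoints: 4.075, 4.225, 4.375, 4.525, 4.675, 4.825, 4.975, 5.125, 5.275, 5.425.
f(4.075) = 160/203, f(4.225) = 160/209, f(4.375) = 32/43, f(4.525) = 160/221, f(4.675) = 160/227, f(4.825) = 160/233, f(4.975) = 160/239, f(5.125) = 32/49, f(5.275) = 160/251, f(5.425) = 160/257.
Sum = Δu · [f(4.075) + f(4.225) + f(4.375) + ...].
Sum ≈ 1.049.

1.049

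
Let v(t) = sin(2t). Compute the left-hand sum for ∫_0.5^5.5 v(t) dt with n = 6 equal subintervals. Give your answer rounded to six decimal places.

Δt = (5.5 − 0.5)/6 = 5/6.
Left endpoints: 0.5, 4/3, 13/6, 3, 23/6, 14/3.
v(0.5) ≈ 0.841471, v(4/3) ≈ 0.457273, v(13/6) ≈ -0.929015, v(3) ≈ -0.279415, v(23/6) ≈ 0.982508, v(14/3) ≈ 0.091317.
Sum = Δt · [v(0.5) + v(4/3) + v(13/6) + ...].
Sum ≈ 0.970116.

0.970116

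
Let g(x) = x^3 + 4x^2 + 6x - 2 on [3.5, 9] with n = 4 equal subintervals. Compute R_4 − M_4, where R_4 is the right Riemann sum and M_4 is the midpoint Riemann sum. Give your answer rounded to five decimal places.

R_4 ≈ 3435.7060547.
M_4 ≈ 2693.1040039.
R_4 − M_4 ≈ 742.60205.

742.60205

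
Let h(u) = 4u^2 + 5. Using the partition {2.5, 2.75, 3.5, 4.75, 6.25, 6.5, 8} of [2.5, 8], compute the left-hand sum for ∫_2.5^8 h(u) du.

Subinterval widths: 0.25, 0.75, 1.25, 1.5, 0.25, 1.5.
Left endpoints: 2.5, 2.75, 3.5, 4.75, 6.25, 6.5.
h(2.5) = 30, h(2.75) = 35.25, h(3.5) = 54, h(4.75) = 95.25, h(6.25) = 161.25, h(6.5) = 174.
Sum = Σ Δu_i · h(u_i).
Sum = 545.625.

545.625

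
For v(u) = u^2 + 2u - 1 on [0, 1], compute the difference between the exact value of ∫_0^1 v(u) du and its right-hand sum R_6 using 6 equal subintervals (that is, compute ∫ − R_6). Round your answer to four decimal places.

Exact integral: ∫_0^1 v(u) du ≈ 0.333333.
R_6 ≈ 0.587963.
Error ≈ 0.333333 − 0.587963 ≈ -0.2546.

-0.2546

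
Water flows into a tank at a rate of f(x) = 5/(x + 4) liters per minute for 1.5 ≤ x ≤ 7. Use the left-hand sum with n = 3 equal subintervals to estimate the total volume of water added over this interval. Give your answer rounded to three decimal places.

3.917

Δx = (7 − 1.5)/3 = 11/6.
Left endpoints: 1.5, 10/3, 31/6.
f(1.5) = 10/11, f(10/3) = 15/22, f(31/6) = 6/11.
Sum = Δx · [f(1.5) + f(10/3) + f(31/6)].
Sum ≈ 3.917.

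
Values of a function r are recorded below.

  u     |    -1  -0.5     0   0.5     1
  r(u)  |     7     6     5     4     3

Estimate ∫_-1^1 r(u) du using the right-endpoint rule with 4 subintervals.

9

Δu = 0.5.
Sum = 0.5·[6 + 5 + 4 + 3] = 9.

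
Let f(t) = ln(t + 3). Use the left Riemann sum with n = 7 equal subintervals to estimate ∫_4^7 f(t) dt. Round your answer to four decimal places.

6.3274

Δt = (7 − 4)/7 = 3/7.
Left endpoints: 4, 31/7, 34/7, 37/7, 40/7, 43/7, 46/7.
f(4) ≈ 1.9459, f(31/7) ≈ 2.0053, f(34/7) ≈ 2.0614, f(37/7) ≈ 2.1145, f(40/7) ≈ 2.1650, f(43/7) ≈ 2.2130, f(46/7) ≈ 2.2588.
Sum = Δt · [f(4) + f(31/7) + f(34/7) + ...].
Sum ≈ 6.3274.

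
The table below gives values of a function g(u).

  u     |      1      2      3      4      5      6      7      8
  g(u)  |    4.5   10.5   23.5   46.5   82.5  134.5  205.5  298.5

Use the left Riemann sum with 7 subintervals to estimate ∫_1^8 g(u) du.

507.5

Δu = 1.
Sum = 1·[4.5 + 10.5 + 23.5 + 46.5 + 82.5 + 134.5 + 205.5] = 507.5.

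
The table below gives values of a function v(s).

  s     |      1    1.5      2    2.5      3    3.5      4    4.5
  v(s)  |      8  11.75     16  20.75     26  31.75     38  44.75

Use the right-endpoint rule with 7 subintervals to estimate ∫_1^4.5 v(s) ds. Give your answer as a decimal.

Δs = 0.5.
Sum = 0.5·[11.75 + 16 + 20.75 + 26 + 31.75 + 38 + 44.75] = 94.5.

94.5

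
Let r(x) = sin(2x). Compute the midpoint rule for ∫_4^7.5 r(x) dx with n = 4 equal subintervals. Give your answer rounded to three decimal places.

0.350

Δx = (7.5 − 4)/4 = 0.875.
Midpoints: 4.4375, 5.3125, 6.1875, 7.0625.
r(4.4375) ≈ 0.522, r(5.3125) ≈ -0.932, r(6.1875) ≈ -0.190, r(7.0625) ≈ 1.000.
Sum = Δx · [r(4.4375) + r(5.3125) + r(6.1875) + r(7.0625)].
Sum ≈ 0.350.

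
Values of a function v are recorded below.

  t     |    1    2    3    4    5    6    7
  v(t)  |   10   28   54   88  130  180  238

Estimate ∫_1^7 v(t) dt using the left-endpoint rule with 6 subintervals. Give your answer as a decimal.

Δt = 1.
Sum = 1·[10 + 28 + 54 + 88 + 130 + 180] = 490.

490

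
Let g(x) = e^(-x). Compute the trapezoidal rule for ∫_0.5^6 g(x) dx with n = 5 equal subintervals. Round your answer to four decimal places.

0.6638

Δx = (6 − 0.5)/5 = 1.1.
g(0.5) ≈ 0.6065, g(1.6) ≈ 0.2019, g(2.7) ≈ 0.0672, g(3.8) ≈ 0.0224, g(4.9) ≈ 0.0074, g(6) ≈ 0.0025.
T_5 = (Δx/2)·[g(x_0) + 2g(x_1) + ... + 2g(x_{4}) + g(x_5)].
Sum ≈ 0.6638.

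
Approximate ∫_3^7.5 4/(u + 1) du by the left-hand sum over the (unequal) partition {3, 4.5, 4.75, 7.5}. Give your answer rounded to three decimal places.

Subinterval widths: 1.5, 0.25, 2.75.
Left endpoints: 3, 4.5, 4.75.
f(3) = 1, f(4.5) = 8/11, f(4.75) = 16/23.
Sum = Σ Δu_i · f(u_i).
Sum ≈ 3.595.

3.595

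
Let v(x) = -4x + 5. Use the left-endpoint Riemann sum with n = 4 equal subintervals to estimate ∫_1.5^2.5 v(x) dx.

-2.5

Δx = (2.5 − 1.5)/4 = 0.25.
Left endpoints: 1.5, 1.75, 2, 2.25.
v(1.5) = -1, v(1.75) = -2, v(2) = -3, v(2.25) = -4.
Sum = Δx · [v(1.5) + v(1.75) + v(2) + v(2.25)].
Sum = -2.5.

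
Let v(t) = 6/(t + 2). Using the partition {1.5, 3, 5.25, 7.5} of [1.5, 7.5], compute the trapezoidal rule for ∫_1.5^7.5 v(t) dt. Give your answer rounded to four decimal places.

Subinterval widths: 1.5, 2.25, 2.25.
v(1.5) = 12/7, v(3) = 1.2, v(5.25) = 24/29, v(7.5) = 12/19.
On each subinterval the trapezoid contributes (Δt_i/2)·[v(t_{i-1}) + v(t_i)].
Sum ≈ 6.1083.

6.1083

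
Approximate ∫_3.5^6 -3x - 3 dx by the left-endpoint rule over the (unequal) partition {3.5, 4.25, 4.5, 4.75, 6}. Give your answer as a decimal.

Subinterval widths: 0.75, 0.25, 0.25, 1.25.
Left endpoints: 3.5, 4.25, 4.5, 4.75.
f(3.5) = -13.5, f(4.25) = -15.75, f(4.5) = -16.5, f(4.75) = -17.25.
Sum = Σ Δx_i · f(x_i).
Sum = -39.75.

-39.75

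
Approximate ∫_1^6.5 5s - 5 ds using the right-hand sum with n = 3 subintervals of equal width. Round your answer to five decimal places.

Δs = (6.5 − 1)/3 = 11/6.
Right endpoints: 17/6, 14/3, 6.5.
f(17/6) = 55/6, f(14/3) = 55/3, f(6.5) = 27.5.
Sum = Δs · [f(17/6) + f(14/3) + f(6.5)].
Sum ≈ 100.83333.

100.83333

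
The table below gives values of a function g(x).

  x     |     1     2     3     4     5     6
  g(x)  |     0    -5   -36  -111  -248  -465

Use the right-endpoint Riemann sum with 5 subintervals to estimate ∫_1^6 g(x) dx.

-865

Δx = 1.
Sum = 1·[(-5) + (-36) + (-111) + (-248) + (-465)] = -865.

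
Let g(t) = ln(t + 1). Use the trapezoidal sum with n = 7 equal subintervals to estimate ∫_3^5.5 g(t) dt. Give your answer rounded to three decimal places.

Δt = (5.5 − 3)/7 = 5/14.
g(3) ≈ 1.386, g(47/14) ≈ 1.472, g(26/7) ≈ 1.551, g(57/14) ≈ 1.624, g(31/7) ≈ 1.692, g(67/14) ≈ 1.755, g(36/7) ≈ 1.815, g(5.5) ≈ 1.872.
T_7 = (Δt/2)·[g(t_0) + 2g(t_1) + ... + 2g(t_{6}) + g(t_7)].
Sum ≈ 4.121.

4.121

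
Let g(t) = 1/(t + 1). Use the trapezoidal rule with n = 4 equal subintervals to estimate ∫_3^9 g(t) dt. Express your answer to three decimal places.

Δt = (9 − 3)/4 = 1.5.
g(3) = 0.25, g(4.5) = 2/11, g(6) = 1/7, g(7.5) = 2/17, g(9) = 0.1.
T_4 = (Δt/2)·[g(t_0) + 2g(t_1) + 2g(t_2) + 2g(t_3) + g(t_4)].
Sum ≈ 0.926.

0.926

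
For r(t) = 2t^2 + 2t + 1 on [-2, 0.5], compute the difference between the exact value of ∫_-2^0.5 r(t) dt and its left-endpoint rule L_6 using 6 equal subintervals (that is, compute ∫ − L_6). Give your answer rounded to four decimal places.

-0.6655

Exact integral: ∫_-2^0.5 r(t) dt ≈ 4.166667.
L_6 ≈ 4.832176.
Error ≈ 4.166667 − 4.832176 ≈ -0.6655.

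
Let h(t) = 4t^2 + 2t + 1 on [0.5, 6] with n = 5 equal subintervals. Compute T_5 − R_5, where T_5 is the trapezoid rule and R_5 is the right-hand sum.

T_5 = 333.52.
R_5 = 418.22.
T_5 − R_5 = -84.7.

-84.7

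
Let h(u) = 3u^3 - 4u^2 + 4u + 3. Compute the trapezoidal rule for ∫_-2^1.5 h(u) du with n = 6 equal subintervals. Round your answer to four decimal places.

-17.6104

Δu = (1.5 − (-2))/6 = 7/12.
h(-2) = -45, h(-17/12) = -3691/192, h(-5/6) = -349/72, h(-0.25) = 1.703125, h(1/3) = 4, h(11/12) = 3235/576, h(1.5) = 10.125.
T_6 = (Δu/2)·[h(u_0) + 2h(u_1) + ... + 2h(u_{5}) + h(u_6)].
Sum ≈ -17.6104.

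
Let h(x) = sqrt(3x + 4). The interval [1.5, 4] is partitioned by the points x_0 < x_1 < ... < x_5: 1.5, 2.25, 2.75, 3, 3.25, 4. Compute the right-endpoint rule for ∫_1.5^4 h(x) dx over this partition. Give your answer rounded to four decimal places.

9.0375

Subinterval widths: 0.75, 0.5, 0.25, 0.25, 0.75.
Right endpoints: 2.25, 2.75, 3, 3.25, 4.
h(2.25) ≈ 3.2787, h(2.75) ≈ 3.5000, h(3) ≈ 3.6056, h(3.25) ≈ 3.7081, h(4) ≈ 4.0000.
Sum = Σ Δx_i · h(x_i).
Sum ≈ 9.0375.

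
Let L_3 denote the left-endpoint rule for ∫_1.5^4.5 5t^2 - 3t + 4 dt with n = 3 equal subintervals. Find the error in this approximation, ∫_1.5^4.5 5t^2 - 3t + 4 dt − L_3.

Exact integral: ∫_1.5^4.5 f(t) dt = 131.25.
L_3 = 93.25.
Error = 131.25 − 93.25 = 38.

38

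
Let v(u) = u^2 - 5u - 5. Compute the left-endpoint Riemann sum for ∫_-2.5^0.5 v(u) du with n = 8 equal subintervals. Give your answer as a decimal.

9.2578125

Δu = (0.5 − (-2.5))/8 = 0.375.
Left endpoints: -2.5, -2.125, -1.75, -1.375, -1, -0.625, -0.25, 0.125.
v(-2.5) = 13.75, v(-2.125) = 10.140625, v(-1.75) = 6.8125, v(-1.375) = 3.765625, v(-1) = 1, v(-0.625) = -1.484375, v(-0.25) = -3.6875, v(0.125) = -5.609375.
Sum = Δu · [v(-2.5) + v(-2.125) + v(-1.75) + ...].
Sum = 9.2578125.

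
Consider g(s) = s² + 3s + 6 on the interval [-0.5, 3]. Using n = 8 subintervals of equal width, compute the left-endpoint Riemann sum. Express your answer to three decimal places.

Δs = (3 − (-0.5))/8 = 0.4375.
Left endpoints: -0.5, -0.0625, 0.375, 0.8125, 1.25, 1.6875, 2.125, 2.5625.
g(-0.5) = 4.75, g(-0.0625) = 5.81640625, g(0.375) = 7.265625, g(0.8125) = 9.09765625, g(1.25) = 11.3125, g(1.6875) = 13.91015625, g(2.125) = 16.890625, g(2.5625) = 20.25390625.
Sum = Δs · [g(-0.5) + g(-0.0625) + g(0.375) + ...].
Sum ≈ 39.067.

39.067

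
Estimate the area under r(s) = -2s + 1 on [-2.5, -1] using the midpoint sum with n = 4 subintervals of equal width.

Δs = (-1 − (-2.5))/4 = 0.375.
Midpoints: -2.3125, -1.9375, -1.5625, -1.1875.
r(-2.3125) = 5.625, r(-1.9375) = 4.875, r(-1.5625) = 4.125, r(-1.1875) = 3.375.
Sum = Δs · [r(-2.3125) + r(-1.9375) + r(-1.5625) + r(-1.1875)].
Sum = 6.75.

6.75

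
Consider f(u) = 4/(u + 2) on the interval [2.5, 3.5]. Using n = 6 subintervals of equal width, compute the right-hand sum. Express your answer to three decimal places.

0.789

Δu = (3.5 − 2.5)/6 = 1/6.
Right endpoints: 8/3, 17/6, 3, 19/6, 10/3, 3.5.
f(8/3) = 6/7, f(17/6) = 24/29, f(3) = 0.8, f(19/6) = 24/31, f(10/3) = 0.75, f(3.5) = 8/11.
Sum = Δu · [f(8/3) + f(17/6) + f(3) + ...].
Sum ≈ 0.789.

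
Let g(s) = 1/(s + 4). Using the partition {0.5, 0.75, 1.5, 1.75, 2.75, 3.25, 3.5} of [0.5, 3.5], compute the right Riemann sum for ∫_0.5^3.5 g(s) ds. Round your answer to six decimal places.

Subinterval widths: 0.25, 0.75, 0.25, 1, 0.5, 0.25.
Right endpoints: 0.75, 1.5, 1.75, 2.75, 3.25, 3.5.
g(0.75) = 4/19, g(1.5) = 2/11, g(1.75) = 4/23, g(2.75) = 4/27, g(3.25) = 4/29, g(3.5) = 2/15.
Sum = Σ Δs_i · g(s_i).
Sum ≈ 0.482920.

0.482920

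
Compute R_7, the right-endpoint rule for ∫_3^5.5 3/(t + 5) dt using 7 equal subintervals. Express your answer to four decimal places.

0.8001

Δt = (5.5 − 3)/7 = 5/14.
Right endpoints: 47/14, 26/7, 57/14, 31/7, 67/14, 36/7, 5.5.
f(47/14) = 14/39, f(26/7) = 21/61, f(57/14) = 42/127, f(31/7) = 7/22, f(67/14) = 42/137, f(36/7) = 21/71, f(5.5) = 2/7.
Sum = Δt · [f(47/14) + f(26/7) + f(57/14) + ...].
Sum ≈ 0.8001.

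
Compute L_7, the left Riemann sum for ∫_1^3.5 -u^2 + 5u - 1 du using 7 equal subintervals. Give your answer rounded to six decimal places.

Δu = (3.5 − 1)/7 = 5/14.
Left endpoints: 1, 19/14, 12/7, 29/14, 17/7, 39/14, 22/7.
f(1) = 3, f(19/14) = 773/196, f(12/7) = 227/49, f(29/14) = 993/196, f(17/7) = 257/49, f(39/14) = 1013/196, f(22/7) = 237/49.
Sum = Δu · [f(1) + f(19/14) + f(12/7) + ...].
Sum ≈ 11.390306.

11.390306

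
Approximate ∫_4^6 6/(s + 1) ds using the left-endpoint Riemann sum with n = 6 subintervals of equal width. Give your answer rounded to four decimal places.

Δs = (6 − 4)/6 = 1/3.
Left endpoints: 4, 13/3, 14/3, 5, 16/3, 17/3.
f(4) = 1.2, f(13/3) = 1.125, f(14/3) = 18/17, f(5) = 1, f(16/3) = 18/19, f(17/3) = 0.9.
Sum = Δs · [f(4) + f(13/3) + f(14/3) + ...].
Sum ≈ 2.0771.

2.0771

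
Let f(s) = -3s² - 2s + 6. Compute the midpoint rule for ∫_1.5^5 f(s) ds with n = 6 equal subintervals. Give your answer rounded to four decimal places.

Δs = (5 − 1.5)/6 = 7/12.
Midpoints: 43/24, 2.375, 71/24, 85/24, 4.125, 113/24.
f(43/24) = -1385/192, f(2.375) = -15.671875, f(71/24) = -26.171875, f(85/24) = -7433/192, f(4.125) = -53.296875, f(113/24) = -69.921875.
Sum = Δs · [f(43/24) + f(2.375) + f(71/24) + ...].
Sum ≈ -123.0773.

-123.0773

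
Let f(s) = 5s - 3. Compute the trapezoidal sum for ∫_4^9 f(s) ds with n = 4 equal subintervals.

147.5

Δs = (9 − 4)/4 = 1.25.
f(4) = 17, f(5.25) = 23.25, f(6.5) = 29.5, f(7.75) = 35.75, f(9) = 42.
T_4 = (Δs/2)·[f(s_0) + 2f(s_1) + 2f(s_2) + 2f(s_3) + f(s_4)].
Sum = 147.5.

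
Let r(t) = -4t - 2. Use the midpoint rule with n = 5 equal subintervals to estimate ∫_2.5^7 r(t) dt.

Δt = (7 − 2.5)/5 = 0.9.
Midpoints: 2.95, 3.85, 4.75, 5.65, 6.55.
r(2.95) = -13.8, r(3.85) = -17.4, r(4.75) = -21, r(5.65) = -24.6, r(6.55) = -28.2.
Sum = Δt · [r(2.95) + r(3.85) + r(4.75) + r(5.65) + r(6.55)].
Sum = -94.5.

-94.5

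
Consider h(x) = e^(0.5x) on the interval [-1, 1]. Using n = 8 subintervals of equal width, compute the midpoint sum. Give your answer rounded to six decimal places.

2.083025

Δx = (1 − (-1))/8 = 0.25.
Midpoints: -0.875, -0.625, -0.375, -0.125, 0.125, 0.375, 0.625, 0.875.
h(-0.875) ≈ 0.645649, h(-0.625) ≈ 0.731616, h(-0.375) ≈ 0.829029, h(-0.125) ≈ 0.939413, h(0.125) ≈ 1.064494, h(0.375) ≈ 1.206230, h(0.625) ≈ 1.366838, h(0.875) ≈ 1.548830.
Sum = Δx · [h(-0.875) + h(-0.625) + h(-0.375) + ...].
Sum ≈ 2.083025.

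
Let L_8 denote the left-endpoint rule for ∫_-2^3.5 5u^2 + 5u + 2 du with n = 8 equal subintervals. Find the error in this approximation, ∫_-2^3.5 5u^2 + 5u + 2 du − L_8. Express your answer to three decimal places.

21.466

Exact integral: ∫_-2^3.5 f(u) du ≈ 116.41667.
L_8 ≈ 94.95020.
Error ≈ 116.41667 − 94.95020 ≈ 21.466.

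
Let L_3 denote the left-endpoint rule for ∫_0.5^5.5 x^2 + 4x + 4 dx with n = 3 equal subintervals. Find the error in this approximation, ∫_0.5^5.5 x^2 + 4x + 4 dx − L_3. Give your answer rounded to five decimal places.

Exact integral: ∫_0.5^5.5 f(x) dx ≈ 135.4166667.
L_3 ≈ 96.0648148.
Error ≈ 135.4166667 − 96.0648148 ≈ 39.35185.

39.35185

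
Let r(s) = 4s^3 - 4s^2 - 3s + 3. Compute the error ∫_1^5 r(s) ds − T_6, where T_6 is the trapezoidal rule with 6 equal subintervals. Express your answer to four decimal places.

-9.4815

Exact integral: ∫_1^5 r(s) ds ≈ 434.666667.
T_6 ≈ 444.148148.
Error ≈ 434.666667 − 444.148148 ≈ -9.4815.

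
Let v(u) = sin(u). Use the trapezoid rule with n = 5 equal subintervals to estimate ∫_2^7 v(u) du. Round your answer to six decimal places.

Δu = (7 − 2)/5 = 1.
v(2) ≈ 0.909297, v(3) ≈ 0.141120, v(4) ≈ -0.756802, v(5) ≈ -0.958924, v(6) ≈ -0.279415, v(7) ≈ 0.656987.
T_5 = (Δu/2)·[v(u_0) + 2v(u_1) + ... + 2v(u_{4}) + v(u_5)].
Sum ≈ -1.070880.

-1.070880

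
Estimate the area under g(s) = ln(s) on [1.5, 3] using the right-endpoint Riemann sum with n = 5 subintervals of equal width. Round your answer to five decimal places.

1.28912

Δs = (3 − 1.5)/5 = 0.3.
Right endpoints: 1.8, 2.1, 2.4, 2.7, 3.
g(1.8) ≈ 0.58779, g(2.1) ≈ 0.74194, g(2.4) ≈ 0.87547, g(2.7) ≈ 0.99325, g(3) ≈ 1.09861.
Sum = Δs · [g(1.8) + g(2.1) + g(2.4) + g(2.7) + g(3)].
Sum ≈ 1.28912.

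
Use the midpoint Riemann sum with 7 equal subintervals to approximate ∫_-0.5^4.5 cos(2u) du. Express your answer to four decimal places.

Δu = (4.5 − (-0.5))/7 = 5/7.
Midpoints: -1/7, 4/7, 9/7, 2, 19/7, 24/7, 29/7.
f(-1/7) ≈ 0.9595, f(4/7) ≈ 0.4150, f(9/7) ≈ -0.8418, f(2) ≈ -0.6536, f(19/7) ≈ 0.6565, f(24/7) ≈ 0.8398, f(29/7) ≈ -0.4184.
Sum = Δu · [f(-1/7) + f(4/7) + f(9/7) + ...].
Sum ≈ 0.6834.

0.6834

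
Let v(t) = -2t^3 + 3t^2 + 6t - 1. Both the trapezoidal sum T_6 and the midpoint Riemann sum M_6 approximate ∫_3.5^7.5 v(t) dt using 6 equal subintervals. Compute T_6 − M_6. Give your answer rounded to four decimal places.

T_6 ≈ -1008.888889.
M_6 ≈ -995.555556.
T_6 − M_6 ≈ -13.3333.

-13.3333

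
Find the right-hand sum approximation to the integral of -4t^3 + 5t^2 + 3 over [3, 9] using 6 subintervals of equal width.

Δt = (9 − 3)/6 = 1.
Right endpoints: 4, 5, 6, 7, 8, 9.
f(4) = -173, f(5) = -372, f(6) = -681, f(7) = -1124, f(8) = -1725, f(9) = -2508.
Sum = Δt · [f(4) + f(5) + f(6) + ...].
Sum = -6583.

-6583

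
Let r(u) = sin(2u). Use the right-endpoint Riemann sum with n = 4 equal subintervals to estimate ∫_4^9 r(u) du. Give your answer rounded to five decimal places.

Δu = (9 − 4)/4 = 1.25.
Right endpoints: 5.25, 6.5, 7.75, 9.
r(5.25) ≈ -0.87970, r(6.5) ≈ 0.42017, r(7.75) ≈ 0.20647, r(9) ≈ -0.75099.
Sum = Δu · [r(5.25) + r(6.5) + r(7.75) + r(9)].
Sum ≈ -1.25506.

-1.25506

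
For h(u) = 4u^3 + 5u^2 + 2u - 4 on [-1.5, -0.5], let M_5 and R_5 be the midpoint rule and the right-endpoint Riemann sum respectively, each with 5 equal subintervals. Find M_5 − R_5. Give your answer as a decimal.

M_5 = -5.56.
R_5 = -5.13.
M_5 − R_5 = -0.43.

-0.43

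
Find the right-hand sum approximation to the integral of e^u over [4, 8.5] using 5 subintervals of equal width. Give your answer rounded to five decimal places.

7370.96391

Δu = (8.5 − 4)/5 = 0.9.
Right endpoints: 4.9, 5.8, 6.7, 7.6, 8.5.
f(4.9) ≈ 134.28978, f(5.8) ≈ 330.29956, f(6.7) ≈ 812.40583, f(7.6) ≈ 1998.19590, f(8.5) ≈ 4914.76884.
Sum = Δu · [f(4.9) + f(5.8) + f(6.7) + f(7.6) + f(8.5)].
Sum ≈ 7370.96391.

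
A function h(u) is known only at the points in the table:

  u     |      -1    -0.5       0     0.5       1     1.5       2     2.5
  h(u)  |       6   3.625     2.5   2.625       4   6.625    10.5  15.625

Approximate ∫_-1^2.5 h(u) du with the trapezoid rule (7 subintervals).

20.34375

Δu = 0.5.
T_7 = (0.5/2)·[6 + 2·3.625 + 2·2.5 + 2·2.625 + 2·4 + 2·6.625 + 2·10.5 + 15.625] = 20.34375.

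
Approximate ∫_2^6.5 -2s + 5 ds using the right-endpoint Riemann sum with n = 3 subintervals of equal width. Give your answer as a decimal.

Δs = (6.5 − 2)/3 = 1.5.
Right endpoints: 3.5, 5, 6.5.
f(3.5) = -2, f(5) = -5, f(6.5) = -8.
Sum = Δs · [f(3.5) + f(5) + f(6.5)].
Sum = -22.5.

-22.5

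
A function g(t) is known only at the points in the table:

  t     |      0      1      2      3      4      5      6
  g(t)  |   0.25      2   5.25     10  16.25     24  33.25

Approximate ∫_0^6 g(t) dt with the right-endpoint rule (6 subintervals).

Δt = 1.
Sum = 1·[2 + 5.25 + 10 + 16.25 + 24 + 33.25] = 90.75.

90.75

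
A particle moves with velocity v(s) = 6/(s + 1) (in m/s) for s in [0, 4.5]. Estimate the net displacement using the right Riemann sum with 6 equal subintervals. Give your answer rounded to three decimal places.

Δs = (4.5 − 0)/6 = 0.75.
Right endpoints: 0.75, 1.5, 2.25, 3, 3.75, 4.5.
v(0.75) = 24/7, v(1.5) = 2.4, v(2.25) = 24/13, v(3) = 1.5, v(3.75) = 24/19, v(4.5) = 12/11.
Sum = Δs · [v(0.75) + v(1.5) + v(2.25) + ...].
Sum ≈ 8.647.

8.647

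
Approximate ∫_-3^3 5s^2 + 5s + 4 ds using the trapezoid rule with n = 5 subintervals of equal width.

Δs = (3 − (-3))/5 = 1.2.
f(-3) = 34, f(-1.8) = 11.2, f(-0.6) = 2.8, f(0.6) = 8.8, f(1.8) = 29.2, f(3) = 64.
T_5 = (Δs/2)·[f(s_0) + 2f(s_1) + ... + 2f(s_{4}) + f(s_5)].
Sum = 121.2.

121.2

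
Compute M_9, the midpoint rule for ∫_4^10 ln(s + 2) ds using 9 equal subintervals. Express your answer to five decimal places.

Δs = (10 − 4)/9 = 2/3.
Midpoints: 13/3, 5, 17/3, 19/3, 7, 23/3, 25/3, 9, 29/3.
f(13/3) ≈ 1.84583, f(5) ≈ 1.94591, f(17/3) ≈ 2.03688, f(19/3) ≈ 2.12026, f(7) ≈ 2.19722, f(23/3) ≈ 2.26868, f(25/3) ≈ 2.33537, f(9) ≈ 2.39790, f(29/3) ≈ 2.45674.
Sum = Δs · [f(13/3) + f(5) + f(17/3) + ...].
Sum ≈ 13.06986.

13.06986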